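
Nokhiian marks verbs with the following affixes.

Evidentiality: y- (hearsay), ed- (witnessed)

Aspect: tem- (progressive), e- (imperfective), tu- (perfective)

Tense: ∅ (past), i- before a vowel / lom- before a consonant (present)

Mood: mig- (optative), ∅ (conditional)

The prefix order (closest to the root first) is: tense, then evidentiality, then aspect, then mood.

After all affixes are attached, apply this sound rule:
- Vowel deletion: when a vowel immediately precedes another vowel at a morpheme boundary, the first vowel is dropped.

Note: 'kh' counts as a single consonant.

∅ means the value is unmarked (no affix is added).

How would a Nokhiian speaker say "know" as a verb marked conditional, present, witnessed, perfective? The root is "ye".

Attach tense present lom- (before consonant 'y') → lomye.
Attach evidentiality witnessed ed- → edlomye.
Attach aspect perfective tu- → tuedlomye.
mood = conditional: zero marking, form stays tuedlomye.
Apply vowel deletion: tuedlomye → tedlomye.

tedlomye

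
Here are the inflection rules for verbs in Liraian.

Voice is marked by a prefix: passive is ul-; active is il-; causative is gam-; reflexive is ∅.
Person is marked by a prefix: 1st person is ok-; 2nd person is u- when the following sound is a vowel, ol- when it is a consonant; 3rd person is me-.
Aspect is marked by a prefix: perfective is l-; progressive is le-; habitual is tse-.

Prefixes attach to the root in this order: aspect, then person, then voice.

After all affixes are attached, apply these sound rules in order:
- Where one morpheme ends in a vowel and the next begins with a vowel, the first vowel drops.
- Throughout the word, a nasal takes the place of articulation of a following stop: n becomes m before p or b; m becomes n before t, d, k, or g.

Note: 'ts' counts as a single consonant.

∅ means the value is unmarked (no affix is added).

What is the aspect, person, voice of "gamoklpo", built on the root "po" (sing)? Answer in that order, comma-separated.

perfective, 1st person, causative

Segment: gam-ok-l-po.
aspect: l- → perfective.
person: ok- → 1st person.
voice: gam- → causative.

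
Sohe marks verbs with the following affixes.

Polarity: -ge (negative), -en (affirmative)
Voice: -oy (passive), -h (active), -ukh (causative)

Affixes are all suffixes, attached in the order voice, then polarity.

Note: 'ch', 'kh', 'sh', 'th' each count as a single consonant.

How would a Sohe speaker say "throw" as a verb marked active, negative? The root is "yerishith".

yerishithhge

Attach voice active -h → yerishithh.
Attach polarity negative -ge → yerishithhge.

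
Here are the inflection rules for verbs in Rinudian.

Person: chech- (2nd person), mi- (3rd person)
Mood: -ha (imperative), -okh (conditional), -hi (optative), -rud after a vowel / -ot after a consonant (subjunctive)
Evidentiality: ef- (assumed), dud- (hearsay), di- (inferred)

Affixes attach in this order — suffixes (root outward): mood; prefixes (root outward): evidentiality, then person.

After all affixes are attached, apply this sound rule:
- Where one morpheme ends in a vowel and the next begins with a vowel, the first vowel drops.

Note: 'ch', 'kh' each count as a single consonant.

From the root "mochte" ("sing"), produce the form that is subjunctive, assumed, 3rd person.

mefmochterud

Attach evidentiality assumed ef- → efmochte.
Attach person 3rd person mi- → miefmochte.
Attach mood subjunctive -rud (after vowel 'e') → miefmochterud.
Apply vowel deletion: miefmochterud → mefmochterud.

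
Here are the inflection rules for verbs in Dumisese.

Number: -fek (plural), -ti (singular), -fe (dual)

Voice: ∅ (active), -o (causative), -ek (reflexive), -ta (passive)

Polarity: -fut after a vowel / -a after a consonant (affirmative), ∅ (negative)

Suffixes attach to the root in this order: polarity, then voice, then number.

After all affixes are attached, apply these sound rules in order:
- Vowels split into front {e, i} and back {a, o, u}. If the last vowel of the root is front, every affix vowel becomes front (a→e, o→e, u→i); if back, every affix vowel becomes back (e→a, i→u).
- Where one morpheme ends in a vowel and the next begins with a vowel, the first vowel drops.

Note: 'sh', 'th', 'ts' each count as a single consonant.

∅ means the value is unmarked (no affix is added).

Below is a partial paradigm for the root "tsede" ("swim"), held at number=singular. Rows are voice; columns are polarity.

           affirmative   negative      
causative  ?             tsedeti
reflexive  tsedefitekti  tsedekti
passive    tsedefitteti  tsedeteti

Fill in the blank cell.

tsedefiteti

Attach polarity affirmative -fut (after vowel 'e') → tsedefut.
Attach voice causative -o → tsedefuto.
Attach number singular -ti → tsedefutoti.
Apply vowel harmony: tsedefutoti → tsedefiteti.
Vowel deletion: no change.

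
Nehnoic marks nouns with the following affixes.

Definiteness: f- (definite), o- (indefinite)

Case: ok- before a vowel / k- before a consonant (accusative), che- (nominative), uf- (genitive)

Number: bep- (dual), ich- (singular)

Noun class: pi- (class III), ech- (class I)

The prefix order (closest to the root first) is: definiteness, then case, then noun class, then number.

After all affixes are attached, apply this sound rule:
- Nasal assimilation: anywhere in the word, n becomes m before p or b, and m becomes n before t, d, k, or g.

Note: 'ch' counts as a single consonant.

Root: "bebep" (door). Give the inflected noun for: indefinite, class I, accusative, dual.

Attach definiteness indefinite o- → obebep.
Attach case accusative ok- (before vowel 'o') → okobebep.
Attach noun class class I ech- → echokobebep.
Attach number dual bep- → bepechokobebep.
Nasal assimilation: no change.

bepechokobebep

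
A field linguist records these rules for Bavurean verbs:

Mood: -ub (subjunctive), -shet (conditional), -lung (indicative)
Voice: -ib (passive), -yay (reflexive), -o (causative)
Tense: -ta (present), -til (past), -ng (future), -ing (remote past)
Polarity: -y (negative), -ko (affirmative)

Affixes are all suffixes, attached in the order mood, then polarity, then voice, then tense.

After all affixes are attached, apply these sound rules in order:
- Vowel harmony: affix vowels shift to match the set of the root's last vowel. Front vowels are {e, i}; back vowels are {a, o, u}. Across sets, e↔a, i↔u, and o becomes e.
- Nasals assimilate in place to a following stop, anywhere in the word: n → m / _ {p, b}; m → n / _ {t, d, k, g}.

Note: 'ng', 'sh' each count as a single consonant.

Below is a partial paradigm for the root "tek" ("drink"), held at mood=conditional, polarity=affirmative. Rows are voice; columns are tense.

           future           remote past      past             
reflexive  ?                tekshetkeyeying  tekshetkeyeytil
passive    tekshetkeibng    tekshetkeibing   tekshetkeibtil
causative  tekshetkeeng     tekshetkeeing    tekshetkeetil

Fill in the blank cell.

tekshetkeyeyng

Attach mood conditional -shet → tekshet.
Attach polarity affirmative -ko → tekshetko.
Attach voice reflexive -yay → tekshetkoyay.
Attach tense future -ng → tekshetkoyayng.
Apply vowel harmony: tekshetkoyayng → tekshetkeyeyng.
Nasal assimilation: no change.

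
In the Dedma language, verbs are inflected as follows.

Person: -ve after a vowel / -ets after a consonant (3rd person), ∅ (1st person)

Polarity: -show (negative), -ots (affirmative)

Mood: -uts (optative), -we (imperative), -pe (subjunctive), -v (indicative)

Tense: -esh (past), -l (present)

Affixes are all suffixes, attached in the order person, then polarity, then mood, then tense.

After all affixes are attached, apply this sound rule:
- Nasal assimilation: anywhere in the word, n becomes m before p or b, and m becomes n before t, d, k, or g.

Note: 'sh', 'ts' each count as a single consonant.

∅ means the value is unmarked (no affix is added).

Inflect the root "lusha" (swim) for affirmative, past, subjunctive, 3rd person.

Attach person 3rd person -ve (after vowel 'a') → lushave.
Attach polarity affirmative -ots → lushaveots.
Attach mood subjunctive -pe → lushaveotspe.
Attach tense past -esh → lushaveotspeesh.
Nasal assimilation: no change.

lushaveotspeesh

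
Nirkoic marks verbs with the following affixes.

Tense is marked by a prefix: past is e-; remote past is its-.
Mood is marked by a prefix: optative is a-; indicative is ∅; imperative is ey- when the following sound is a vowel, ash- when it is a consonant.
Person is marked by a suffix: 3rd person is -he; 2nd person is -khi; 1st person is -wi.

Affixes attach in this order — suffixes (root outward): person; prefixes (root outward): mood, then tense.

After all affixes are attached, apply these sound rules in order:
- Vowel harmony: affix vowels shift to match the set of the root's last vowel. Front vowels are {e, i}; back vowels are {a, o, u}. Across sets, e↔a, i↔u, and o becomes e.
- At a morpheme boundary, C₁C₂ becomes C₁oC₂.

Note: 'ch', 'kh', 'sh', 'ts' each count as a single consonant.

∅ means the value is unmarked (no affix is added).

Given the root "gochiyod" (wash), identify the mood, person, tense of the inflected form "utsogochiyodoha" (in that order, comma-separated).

indicative, 3rd person, remote past

Segment: its-gochiyod-he.
mood: ∅ → indicative.
person: -he → 3rd person.
tense: its- → remote past.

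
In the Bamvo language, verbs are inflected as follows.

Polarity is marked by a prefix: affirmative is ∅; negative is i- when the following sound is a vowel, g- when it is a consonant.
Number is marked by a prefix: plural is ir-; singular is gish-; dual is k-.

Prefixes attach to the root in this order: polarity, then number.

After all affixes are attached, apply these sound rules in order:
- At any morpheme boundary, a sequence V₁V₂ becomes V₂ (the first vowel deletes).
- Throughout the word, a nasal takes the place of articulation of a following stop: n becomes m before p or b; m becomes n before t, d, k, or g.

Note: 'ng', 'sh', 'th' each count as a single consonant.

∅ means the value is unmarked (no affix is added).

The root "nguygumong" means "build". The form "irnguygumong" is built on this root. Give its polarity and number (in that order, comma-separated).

Segment: ir-nguygumong.
polarity: ∅ → affirmative.
number: ir- → plural.

affirmative, plural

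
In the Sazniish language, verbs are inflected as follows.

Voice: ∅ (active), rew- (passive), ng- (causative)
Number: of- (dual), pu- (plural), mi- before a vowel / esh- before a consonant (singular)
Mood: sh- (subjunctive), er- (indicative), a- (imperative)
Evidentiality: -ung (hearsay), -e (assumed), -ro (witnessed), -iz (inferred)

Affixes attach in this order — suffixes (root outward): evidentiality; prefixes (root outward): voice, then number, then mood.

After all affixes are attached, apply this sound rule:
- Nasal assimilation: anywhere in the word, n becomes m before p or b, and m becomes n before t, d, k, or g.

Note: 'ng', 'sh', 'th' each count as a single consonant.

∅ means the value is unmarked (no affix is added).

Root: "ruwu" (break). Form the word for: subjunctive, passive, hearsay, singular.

Attach voice passive rew- → rewruwu.
Attach number singular esh- (before consonant 'r') → eshrewruwu.
Attach evidentiality hearsay -ung → eshrewruwuung.
Attach mood subjunctive sh- → sheshrewruwuung.
Nasal assimilation: no change.

sheshrewruwuung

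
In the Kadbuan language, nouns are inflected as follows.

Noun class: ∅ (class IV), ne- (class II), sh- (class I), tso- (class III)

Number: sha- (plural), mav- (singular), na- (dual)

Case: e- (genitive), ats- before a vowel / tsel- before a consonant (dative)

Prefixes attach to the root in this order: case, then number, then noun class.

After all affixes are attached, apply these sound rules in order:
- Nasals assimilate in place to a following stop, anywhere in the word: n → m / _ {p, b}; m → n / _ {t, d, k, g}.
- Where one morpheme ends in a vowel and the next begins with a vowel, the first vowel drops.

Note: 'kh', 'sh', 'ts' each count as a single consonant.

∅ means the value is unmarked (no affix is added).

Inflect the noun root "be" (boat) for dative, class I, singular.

shmavtselbe

Attach case dative tsel- (before consonant 'b') → tselbe.
Attach number singular mav- → mavtselbe.
Attach noun class class I sh- → shmavtselbe.
Nasal assimilation: no change.
Vowel deletion: no change.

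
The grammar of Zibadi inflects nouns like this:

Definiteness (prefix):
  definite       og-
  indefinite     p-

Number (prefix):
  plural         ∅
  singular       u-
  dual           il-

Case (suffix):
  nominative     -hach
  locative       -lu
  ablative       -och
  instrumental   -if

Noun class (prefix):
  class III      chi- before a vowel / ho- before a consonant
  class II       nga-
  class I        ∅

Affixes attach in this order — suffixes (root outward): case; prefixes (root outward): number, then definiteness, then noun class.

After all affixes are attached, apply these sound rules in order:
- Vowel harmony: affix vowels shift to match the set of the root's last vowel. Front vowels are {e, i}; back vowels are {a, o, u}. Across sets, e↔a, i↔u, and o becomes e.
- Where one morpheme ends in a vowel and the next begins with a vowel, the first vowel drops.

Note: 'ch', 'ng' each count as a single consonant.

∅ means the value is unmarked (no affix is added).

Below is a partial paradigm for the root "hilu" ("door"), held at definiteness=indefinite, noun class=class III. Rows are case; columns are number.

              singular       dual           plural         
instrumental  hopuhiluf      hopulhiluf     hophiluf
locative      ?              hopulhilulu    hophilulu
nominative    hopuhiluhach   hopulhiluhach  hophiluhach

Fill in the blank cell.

Attach number singular u- → uhilu.
Attach definiteness indefinite p- → puhilu.
Attach noun class class III ho- (before consonant 'p') → hopuhilu.
Attach case locative -lu → hopuhilulu.
Vowel harmony: no change.
Vowel deletion: no change.

hopuhilulu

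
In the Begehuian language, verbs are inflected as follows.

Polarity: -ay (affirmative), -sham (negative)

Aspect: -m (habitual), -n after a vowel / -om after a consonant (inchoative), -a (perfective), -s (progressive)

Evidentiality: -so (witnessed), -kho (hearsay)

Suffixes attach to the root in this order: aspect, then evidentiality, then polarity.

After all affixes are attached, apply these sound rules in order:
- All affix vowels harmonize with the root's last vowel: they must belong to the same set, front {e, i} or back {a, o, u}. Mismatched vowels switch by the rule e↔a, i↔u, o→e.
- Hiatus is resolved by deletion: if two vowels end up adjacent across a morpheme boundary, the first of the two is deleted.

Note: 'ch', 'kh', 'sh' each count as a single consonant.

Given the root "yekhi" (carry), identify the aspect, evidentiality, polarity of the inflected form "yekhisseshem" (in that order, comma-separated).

Segment: yekhi-s-so-sham.
aspect: -s → progressive.
evidentiality: -so → witnessed.
polarity: -sham → negative.

progressive, witnessed, negative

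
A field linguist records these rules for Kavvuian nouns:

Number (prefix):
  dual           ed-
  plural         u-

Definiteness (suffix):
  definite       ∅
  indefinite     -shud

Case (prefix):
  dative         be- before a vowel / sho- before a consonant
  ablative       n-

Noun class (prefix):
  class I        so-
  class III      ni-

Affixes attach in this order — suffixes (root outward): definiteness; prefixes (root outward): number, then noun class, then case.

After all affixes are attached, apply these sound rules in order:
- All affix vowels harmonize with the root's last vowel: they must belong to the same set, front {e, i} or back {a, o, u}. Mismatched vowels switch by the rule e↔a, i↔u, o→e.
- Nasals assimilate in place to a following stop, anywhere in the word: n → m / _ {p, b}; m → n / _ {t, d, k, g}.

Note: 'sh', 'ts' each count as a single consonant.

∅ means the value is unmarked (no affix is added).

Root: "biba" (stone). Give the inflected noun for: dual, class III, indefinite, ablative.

Attach number dual ed- → edbiba.
Attach definiteness indefinite -shud → edbibashud.
Attach noun class class III ni- → niedbibashud.
Attach case ablative n- → nniedbibashud.
Apply vowel harmony: nniedbibashud → nnuadbibashud.
Nasal assimilation: no change.

nnuadbibashud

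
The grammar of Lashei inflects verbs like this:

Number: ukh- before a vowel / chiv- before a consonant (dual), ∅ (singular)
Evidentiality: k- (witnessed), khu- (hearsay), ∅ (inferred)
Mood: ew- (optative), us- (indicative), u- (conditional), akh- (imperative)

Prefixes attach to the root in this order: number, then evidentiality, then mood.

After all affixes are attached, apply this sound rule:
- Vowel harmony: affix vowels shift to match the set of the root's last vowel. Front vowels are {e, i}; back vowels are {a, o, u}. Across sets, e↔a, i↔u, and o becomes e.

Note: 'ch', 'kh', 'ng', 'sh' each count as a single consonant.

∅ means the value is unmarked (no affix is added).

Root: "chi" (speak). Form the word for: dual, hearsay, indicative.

iskhichivchi

Attach number dual chiv- (before consonant 'ch') → chivchi.
Attach evidentiality hearsay khu- → khuchivchi.
Attach mood indicative us- → uskhuchivchi.
Apply vowel harmony: uskhuchivchi → iskhichivchi.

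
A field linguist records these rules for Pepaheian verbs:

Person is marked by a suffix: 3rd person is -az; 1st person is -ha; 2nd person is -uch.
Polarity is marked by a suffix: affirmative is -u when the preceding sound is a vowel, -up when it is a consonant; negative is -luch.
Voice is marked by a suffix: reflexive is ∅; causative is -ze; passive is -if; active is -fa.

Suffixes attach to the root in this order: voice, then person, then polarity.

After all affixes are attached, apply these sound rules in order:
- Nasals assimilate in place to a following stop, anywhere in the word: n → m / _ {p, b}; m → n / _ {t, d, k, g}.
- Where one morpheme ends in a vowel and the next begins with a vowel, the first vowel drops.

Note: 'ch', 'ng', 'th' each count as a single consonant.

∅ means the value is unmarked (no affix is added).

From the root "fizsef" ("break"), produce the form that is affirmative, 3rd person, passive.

Attach voice passive -if → fizsefif.
Attach person 3rd person -az → fizsefifaz.
Attach polarity affirmative -up (after consonant 'z') → fizsefifazup.
Nasal assimilation: no change.
Vowel deletion: no change.

fizsefifazup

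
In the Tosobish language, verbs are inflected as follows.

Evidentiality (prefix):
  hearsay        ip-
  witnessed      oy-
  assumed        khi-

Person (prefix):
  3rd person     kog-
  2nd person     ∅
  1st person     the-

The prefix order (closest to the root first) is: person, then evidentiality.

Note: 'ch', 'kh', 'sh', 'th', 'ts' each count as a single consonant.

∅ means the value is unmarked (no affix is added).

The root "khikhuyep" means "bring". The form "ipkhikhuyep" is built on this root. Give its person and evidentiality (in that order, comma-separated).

2nd person, hearsay

Segment: ip-khikhuyep.
person: ∅ → 2nd person.
evidentiality: ip- → hearsay.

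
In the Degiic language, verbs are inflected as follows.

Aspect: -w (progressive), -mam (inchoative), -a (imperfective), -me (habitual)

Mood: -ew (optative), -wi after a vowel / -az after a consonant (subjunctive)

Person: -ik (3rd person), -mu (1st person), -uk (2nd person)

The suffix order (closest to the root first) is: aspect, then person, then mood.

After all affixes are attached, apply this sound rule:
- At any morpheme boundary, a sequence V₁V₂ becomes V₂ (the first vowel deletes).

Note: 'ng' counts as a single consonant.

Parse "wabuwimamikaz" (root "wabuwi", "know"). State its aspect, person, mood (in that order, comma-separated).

inchoative, 3rd person, subjunctive

Segment: wabuwi-mam-ik-az.
aspect: -mam → inchoative.
person: -ik → 3rd person.
mood: -wi/az → subjunctive.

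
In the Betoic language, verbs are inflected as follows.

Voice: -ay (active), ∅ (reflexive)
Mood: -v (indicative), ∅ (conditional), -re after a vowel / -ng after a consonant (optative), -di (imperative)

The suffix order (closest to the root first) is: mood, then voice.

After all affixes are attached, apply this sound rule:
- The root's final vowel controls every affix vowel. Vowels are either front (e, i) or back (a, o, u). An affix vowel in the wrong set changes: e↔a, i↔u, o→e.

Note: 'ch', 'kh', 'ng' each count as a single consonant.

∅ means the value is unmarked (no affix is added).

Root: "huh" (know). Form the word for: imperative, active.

huhduay

Attach mood imperative -di → huhdi.
Attach voice active -ay → huhdiay.
Apply vowel harmony: huhdiay → huhduay.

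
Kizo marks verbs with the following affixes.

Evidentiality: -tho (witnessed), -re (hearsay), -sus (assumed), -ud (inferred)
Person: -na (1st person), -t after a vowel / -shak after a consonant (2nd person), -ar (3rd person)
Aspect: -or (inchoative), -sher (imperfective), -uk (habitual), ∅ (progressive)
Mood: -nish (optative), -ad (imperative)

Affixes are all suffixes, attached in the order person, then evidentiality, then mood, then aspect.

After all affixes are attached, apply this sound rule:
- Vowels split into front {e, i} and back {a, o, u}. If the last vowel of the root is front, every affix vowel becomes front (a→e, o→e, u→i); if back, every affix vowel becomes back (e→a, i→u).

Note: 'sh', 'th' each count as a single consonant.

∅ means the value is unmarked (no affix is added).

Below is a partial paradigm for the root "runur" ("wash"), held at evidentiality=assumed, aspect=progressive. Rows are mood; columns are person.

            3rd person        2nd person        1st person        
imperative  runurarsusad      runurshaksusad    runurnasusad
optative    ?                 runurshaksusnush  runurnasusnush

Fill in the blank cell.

Attach person 3rd person -ar → runurar.
Attach evidentiality assumed -sus → runurarsus.
Attach mood optative -nish → runurarsusnish.
aspect = progressive: zero marking, form stays runurarsusnish.
Apply vowel harmony: runurarsusnish → runurarsusnush.

runurarsusnush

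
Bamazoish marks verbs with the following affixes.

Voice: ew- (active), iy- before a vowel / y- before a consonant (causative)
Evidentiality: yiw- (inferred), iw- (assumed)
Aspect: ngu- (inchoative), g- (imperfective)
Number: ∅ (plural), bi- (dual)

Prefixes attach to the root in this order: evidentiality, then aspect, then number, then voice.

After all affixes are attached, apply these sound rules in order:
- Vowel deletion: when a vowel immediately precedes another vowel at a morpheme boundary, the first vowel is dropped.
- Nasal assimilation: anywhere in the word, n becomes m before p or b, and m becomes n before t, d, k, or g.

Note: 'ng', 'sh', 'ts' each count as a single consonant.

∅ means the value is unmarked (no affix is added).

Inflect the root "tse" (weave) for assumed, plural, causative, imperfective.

Attach evidentiality assumed iw- → iwtse.
Attach aspect imperfective g- → giwtse.
number = plural: zero marking, form stays giwtse.
Attach voice causative y- (before consonant 'g') → ygiwtse.
Vowel deletion: no change.
Nasal assimilation: no change.

ygiwtse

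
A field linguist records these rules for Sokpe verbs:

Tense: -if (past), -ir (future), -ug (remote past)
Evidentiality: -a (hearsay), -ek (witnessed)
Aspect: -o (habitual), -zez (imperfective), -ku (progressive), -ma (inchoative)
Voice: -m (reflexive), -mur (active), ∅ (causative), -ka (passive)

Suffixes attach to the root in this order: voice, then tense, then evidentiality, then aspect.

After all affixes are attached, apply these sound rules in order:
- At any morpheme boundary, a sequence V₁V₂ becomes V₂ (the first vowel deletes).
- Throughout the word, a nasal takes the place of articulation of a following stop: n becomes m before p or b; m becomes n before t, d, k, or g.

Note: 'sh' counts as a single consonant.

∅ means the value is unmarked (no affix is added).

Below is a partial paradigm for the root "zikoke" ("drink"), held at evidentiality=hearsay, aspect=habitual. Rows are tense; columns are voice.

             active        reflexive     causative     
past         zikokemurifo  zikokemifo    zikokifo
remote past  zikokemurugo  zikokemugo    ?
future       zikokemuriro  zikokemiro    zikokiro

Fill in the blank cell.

zikokugo

voice = causative: zero marking, form stays zikoke.
Attach tense remote past -ug → zikokeug.
Attach evidentiality hearsay -a → zikokeuga.
Attach aspect habitual -o → zikokeugao.
Apply vowel deletion: zikokeugao → zikokugo.
Nasal assimilation: no change.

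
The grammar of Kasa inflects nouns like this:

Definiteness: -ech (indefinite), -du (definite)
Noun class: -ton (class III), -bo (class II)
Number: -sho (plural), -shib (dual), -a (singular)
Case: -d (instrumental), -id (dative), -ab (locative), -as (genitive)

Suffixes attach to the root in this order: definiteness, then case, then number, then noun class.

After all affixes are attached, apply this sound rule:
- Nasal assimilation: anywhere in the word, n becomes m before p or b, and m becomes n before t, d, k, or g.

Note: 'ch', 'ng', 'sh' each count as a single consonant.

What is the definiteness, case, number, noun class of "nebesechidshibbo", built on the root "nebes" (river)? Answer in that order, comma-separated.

indefinite, dative, dual, class II

Segment: nebes-ech-id-shib-bo.
definiteness: -ech → indefinite.
case: -id → dative.
number: -shib → dual.
noun class: -bo → class II.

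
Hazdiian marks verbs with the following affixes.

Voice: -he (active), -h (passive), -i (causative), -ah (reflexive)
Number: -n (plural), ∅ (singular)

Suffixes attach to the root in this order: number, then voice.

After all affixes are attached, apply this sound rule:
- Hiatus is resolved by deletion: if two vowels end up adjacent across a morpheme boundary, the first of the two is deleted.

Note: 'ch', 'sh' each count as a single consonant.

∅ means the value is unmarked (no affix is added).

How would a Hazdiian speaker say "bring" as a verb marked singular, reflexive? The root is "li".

lah

number = singular: zero marking, form stays li.
Attach voice reflexive -ah → liah.
Apply vowel deletion: liah → lah.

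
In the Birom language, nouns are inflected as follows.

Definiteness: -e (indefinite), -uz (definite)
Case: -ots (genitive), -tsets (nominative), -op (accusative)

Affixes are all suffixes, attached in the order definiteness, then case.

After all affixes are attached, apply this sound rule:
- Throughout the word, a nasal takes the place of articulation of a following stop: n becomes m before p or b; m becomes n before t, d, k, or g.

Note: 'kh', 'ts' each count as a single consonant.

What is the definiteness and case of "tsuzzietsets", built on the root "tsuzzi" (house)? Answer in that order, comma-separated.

Segment: tsuzzi-e-tsets.
definiteness: -e → indefinite.
case: -tsets → nominative.

indefinite, nominative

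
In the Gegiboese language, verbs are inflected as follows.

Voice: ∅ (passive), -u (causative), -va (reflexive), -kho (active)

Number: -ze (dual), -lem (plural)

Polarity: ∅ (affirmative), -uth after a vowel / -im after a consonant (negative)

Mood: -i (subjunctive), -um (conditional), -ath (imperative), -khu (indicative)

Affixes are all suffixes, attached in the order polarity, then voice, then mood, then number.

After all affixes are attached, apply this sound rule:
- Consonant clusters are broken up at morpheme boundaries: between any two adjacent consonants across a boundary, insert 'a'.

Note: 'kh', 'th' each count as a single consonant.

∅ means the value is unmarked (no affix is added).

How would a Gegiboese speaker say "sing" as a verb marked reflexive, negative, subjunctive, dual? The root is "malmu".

Attach polarity negative -uth (after vowel 'u') → malmuuth.
Attach voice reflexive -va → malmuuthva.
Attach mood subjunctive -i → malmuuthvai.
Attach number dual -ze → malmuuthvaize.
Apply epenthesis: malmuuthvaize → malmuuthavaize.

malmuuthavaize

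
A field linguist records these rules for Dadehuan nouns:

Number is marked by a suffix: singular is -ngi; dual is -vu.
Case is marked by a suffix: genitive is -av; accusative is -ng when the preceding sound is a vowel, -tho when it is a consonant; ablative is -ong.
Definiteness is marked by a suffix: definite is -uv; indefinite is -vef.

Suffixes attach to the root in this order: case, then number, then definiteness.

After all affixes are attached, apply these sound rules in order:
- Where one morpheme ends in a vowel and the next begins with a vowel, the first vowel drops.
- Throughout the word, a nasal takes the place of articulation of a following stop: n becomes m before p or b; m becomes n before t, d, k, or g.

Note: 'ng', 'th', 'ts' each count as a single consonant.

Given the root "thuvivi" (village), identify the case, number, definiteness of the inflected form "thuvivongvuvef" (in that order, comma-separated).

ablative, dual, indefinite

Segment: thuvivi-ong-vu-vef.
case: -ong → ablative.
number: -vu → dual.
definiteness: -vef → indefinite.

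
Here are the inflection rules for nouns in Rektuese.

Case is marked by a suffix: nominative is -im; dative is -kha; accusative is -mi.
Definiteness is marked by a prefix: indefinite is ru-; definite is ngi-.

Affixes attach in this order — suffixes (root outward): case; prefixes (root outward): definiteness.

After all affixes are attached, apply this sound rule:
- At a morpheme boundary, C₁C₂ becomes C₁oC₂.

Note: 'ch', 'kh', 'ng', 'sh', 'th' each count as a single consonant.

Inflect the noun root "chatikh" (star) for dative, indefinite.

ruchatikhokha

Attach definiteness indefinite ru- → ruchatikh.
Attach case dative -kha → ruchatikhkha.
Apply epenthesis: ruchatikhkha → ruchatikhokha.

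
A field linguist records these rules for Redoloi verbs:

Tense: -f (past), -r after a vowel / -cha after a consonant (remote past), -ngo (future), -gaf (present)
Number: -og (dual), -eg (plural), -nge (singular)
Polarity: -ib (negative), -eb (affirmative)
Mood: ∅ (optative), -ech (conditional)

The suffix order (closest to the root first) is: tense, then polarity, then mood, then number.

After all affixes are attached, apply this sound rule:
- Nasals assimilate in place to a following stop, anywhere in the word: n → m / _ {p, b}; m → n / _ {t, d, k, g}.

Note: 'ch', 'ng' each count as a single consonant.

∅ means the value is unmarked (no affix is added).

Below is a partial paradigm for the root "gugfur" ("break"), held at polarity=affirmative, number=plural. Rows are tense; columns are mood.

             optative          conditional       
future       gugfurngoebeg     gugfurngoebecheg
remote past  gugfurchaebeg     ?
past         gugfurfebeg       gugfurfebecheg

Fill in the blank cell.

gugfurchaebecheg

Attach tense remote past -cha (after consonant 'r') → gugfurcha.
Attach polarity affirmative -eb → gugfurchaeb.
Attach mood conditional -ech → gugfurchaebech.
Attach number plural -eg → gugfurchaebecheg.
Nasal assimilation: no change.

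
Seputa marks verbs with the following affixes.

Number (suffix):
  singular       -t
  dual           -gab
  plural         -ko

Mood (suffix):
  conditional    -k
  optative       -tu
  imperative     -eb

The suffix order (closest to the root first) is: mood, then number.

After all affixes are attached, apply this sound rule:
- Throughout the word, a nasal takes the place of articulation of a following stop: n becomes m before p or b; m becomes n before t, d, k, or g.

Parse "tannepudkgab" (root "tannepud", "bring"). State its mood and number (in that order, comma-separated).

Segment: tannepud-k-gab.
mood: -k → conditional.
number: -gab → dual.

conditional, dual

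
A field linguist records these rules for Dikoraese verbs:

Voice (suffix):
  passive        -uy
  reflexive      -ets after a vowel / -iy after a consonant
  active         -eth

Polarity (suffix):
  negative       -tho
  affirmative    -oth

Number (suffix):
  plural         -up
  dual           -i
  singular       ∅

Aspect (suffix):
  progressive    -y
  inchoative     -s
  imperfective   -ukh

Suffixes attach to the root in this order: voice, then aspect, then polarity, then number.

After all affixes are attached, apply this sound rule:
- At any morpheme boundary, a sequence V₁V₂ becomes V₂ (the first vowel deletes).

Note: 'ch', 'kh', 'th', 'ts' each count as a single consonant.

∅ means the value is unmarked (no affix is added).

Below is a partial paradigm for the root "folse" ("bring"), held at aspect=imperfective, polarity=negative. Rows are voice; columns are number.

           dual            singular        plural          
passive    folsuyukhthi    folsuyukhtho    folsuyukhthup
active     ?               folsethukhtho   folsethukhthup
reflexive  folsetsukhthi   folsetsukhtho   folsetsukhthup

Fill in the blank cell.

Attach voice active -eth → folseeth.
Attach aspect imperfective -ukh → folseethukh.
Attach polarity negative -tho → folseethukhtho.
Attach number dual -i → folseethukhthoi.
Apply vowel deletion: folseethukhthoi → folsethukhthi.

folsethukhthi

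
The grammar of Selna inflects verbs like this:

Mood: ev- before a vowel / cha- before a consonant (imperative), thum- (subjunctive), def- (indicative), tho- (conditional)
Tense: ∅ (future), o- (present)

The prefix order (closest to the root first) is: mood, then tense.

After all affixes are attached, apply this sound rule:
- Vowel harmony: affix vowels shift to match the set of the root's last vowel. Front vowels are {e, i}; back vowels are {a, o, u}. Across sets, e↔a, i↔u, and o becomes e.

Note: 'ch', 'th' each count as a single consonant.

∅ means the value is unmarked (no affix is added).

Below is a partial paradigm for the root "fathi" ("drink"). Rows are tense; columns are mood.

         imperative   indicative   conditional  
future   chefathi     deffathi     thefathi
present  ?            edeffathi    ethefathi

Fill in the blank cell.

echefathi

Attach mood imperative cha- (before consonant 'f') → chafathi.
Attach tense present o- → ochafathi.
Apply vowel harmony: ochafathi → echefathi.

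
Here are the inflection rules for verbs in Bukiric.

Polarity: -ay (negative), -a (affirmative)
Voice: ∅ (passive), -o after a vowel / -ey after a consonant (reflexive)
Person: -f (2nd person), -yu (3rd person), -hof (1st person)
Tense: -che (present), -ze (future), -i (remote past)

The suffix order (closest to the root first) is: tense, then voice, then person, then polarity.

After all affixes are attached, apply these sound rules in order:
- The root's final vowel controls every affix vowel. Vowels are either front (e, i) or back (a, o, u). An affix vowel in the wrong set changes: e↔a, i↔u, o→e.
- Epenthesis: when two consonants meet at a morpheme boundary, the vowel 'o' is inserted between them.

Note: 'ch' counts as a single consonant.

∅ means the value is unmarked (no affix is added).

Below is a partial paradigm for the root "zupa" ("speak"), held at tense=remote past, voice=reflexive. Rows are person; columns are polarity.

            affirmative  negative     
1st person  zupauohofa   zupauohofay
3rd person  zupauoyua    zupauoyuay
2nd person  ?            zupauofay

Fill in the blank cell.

Attach tense remote past -i → zupai.
Attach voice reflexive -o (after vowel 'i') → zupaio.
Attach person 2nd person -f → zupaiof.
Attach polarity affirmative -a → zupaiofa.
Apply vowel harmony: zupaiofa → zupauofa.
Epenthesis: no change.

zupauofa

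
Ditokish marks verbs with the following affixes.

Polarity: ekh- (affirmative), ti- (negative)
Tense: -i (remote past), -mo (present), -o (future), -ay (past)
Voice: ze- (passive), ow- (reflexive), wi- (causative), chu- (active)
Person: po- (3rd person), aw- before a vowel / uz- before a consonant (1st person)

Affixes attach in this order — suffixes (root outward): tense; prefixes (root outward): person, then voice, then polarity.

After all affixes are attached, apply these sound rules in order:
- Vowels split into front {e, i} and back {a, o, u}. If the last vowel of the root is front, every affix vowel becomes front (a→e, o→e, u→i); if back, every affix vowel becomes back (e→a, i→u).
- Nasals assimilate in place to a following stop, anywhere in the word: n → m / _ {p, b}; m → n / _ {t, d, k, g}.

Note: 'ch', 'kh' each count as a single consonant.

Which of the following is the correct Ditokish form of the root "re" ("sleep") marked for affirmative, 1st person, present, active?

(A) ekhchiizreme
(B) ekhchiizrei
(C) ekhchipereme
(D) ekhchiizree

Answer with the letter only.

A

Attach person 1st person uz- (before consonant 'r') → uzre.
Attach voice active chu- → chuuzre.
Attach tense present -mo → chuuzremo.
Attach polarity affirmative ekh- → ekhchuuzremo.
Apply vowel harmony: ekhchuuzremo → ekhchiizreme.
Nasal assimilation: no change.
So the correct form is ekhchiizreme, option (A).
(B) ekhchiizrei is wrong: it uses remote past instead of present for tense.
(D) ekhchiizree is wrong: it uses future instead of present for tense.
(C) ekhchipereme is wrong: it uses 3rd person instead of 1st person for person.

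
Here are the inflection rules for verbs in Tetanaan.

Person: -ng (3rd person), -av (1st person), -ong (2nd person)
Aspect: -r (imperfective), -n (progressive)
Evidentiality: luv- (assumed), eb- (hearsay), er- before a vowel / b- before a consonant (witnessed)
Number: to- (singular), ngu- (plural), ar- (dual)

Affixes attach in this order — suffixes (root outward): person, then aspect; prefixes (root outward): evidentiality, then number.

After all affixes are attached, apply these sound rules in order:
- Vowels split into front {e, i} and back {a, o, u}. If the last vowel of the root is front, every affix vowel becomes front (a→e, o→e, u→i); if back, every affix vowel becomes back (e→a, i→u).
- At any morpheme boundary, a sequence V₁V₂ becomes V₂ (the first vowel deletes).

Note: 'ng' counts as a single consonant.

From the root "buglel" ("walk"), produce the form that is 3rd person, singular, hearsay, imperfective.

Attach person 3rd person -ng → buglelng.
Attach aspect imperfective -r → buglelngr.
Attach evidentiality hearsay eb- → ebbuglelngr.
Attach number singular to- → toebbuglelngr.
Apply vowel harmony: toebbuglelngr → teebbuglelngr.
Apply vowel deletion: teebbuglelngr → tebbuglelngr.

tebbuglelngr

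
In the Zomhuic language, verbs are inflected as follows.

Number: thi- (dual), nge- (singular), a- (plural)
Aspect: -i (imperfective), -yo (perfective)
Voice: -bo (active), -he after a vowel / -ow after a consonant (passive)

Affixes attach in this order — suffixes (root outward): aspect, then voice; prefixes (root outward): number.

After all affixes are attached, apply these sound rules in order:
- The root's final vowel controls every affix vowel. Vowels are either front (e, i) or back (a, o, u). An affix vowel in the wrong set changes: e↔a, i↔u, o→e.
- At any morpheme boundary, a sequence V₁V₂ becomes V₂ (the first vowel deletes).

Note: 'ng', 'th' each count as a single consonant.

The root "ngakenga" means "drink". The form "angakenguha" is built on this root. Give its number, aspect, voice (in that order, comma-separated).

Segment: a-ngakenga-i-he.
number: a- → plural.
aspect: -i → imperfective.
voice: -he/ow → passive.

plural, imperfective, passive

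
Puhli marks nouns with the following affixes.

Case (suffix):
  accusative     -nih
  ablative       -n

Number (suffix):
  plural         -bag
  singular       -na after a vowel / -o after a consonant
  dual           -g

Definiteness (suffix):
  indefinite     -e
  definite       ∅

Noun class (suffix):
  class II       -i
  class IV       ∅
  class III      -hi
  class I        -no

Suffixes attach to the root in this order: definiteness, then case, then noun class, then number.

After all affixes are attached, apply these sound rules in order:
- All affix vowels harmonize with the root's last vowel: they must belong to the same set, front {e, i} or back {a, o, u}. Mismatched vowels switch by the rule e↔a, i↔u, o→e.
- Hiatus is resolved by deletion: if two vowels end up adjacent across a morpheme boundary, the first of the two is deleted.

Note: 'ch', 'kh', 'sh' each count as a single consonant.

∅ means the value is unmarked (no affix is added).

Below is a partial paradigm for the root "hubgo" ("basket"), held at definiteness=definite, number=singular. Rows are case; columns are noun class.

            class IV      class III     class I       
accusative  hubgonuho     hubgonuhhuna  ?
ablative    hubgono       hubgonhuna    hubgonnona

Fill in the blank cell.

definiteness = definite: zero marking, form stays hubgo.
Attach case accusative -nih → hubgonih.
Attach noun class class I -no → hubgonihno.
Attach number singular -na (after vowel 'o') → hubgonihnona.
Apply vowel harmony: hubgonihnona → hubgonuhnona.
Vowel deletion: no change.

hubgonuhnona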